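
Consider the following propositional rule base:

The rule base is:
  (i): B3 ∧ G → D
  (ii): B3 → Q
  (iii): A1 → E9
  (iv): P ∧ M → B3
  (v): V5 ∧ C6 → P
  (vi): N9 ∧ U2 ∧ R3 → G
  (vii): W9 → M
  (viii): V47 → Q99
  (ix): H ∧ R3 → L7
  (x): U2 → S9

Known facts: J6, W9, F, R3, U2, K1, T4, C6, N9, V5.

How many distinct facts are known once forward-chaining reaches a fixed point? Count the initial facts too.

17

[1] (v) [V5 ∧ C6 → P]; (vi) [N9 ∧ U2 ∧ R3 → G]; (vii) [W9 → M]; (x) [U2 → S9]. ⇒ new: P, G, M, S9.
[2] (iv) [P ∧ M → B3]. ⇒ new: B3.
[3] (i) [B3 ∧ G → D]; (ii) [B3 → Q]. ⇒ new: D, Q.
Closure: {B3, C6, D, F, G, J6, K1, M, N9, P, Q, R3, S9, T4, U2, V5, W9} — 17 facts.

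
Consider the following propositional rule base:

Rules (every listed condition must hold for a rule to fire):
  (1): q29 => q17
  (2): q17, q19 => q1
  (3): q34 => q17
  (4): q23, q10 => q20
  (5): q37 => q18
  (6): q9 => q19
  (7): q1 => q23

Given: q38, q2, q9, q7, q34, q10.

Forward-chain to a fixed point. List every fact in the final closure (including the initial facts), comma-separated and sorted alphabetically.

q1, q10, q17, q19, q2, q20, q23, q34, q38, q7, q9

Round 1 fires (3), (6), giving q17, q19.
Round 2 fires (2), giving q1.
Round 3 fires (7), giving q23.
Round 4 fires (4), giving q20.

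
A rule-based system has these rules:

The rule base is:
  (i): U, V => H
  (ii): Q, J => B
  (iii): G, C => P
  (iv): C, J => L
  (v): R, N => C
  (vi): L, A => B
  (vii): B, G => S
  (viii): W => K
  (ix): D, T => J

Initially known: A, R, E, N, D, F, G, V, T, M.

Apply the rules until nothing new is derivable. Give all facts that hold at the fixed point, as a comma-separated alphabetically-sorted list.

A, B, C, D, E, F, G, J, L, M, N, P, R, S, T, V

[1] (v) [R, N => C]; (ix) [D, T => J]. ⇒ new: C, J.
[2] (iii) [G, C => P]; (iv) [C, J => L]. ⇒ new: P, L.
[3] (vi) [L, A => B]. ⇒ new: B.
[4] (vii) [B, G => S]. ⇒ new: S.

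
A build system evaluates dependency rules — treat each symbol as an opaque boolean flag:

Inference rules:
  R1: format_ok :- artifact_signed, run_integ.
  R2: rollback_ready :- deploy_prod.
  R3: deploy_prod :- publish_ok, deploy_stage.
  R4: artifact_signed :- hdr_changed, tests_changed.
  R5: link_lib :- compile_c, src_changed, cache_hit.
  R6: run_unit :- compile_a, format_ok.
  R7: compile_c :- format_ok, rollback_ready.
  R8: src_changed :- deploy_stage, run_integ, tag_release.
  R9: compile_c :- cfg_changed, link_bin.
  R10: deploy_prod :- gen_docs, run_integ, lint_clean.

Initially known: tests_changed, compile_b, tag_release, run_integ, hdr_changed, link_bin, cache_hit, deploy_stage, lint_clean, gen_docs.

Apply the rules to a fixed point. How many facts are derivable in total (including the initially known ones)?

Round 1 fires R4, R8, R10, giving artifact_signed, src_changed, deploy_prod.
Round 2 fires R1, R2, giving format_ok, rollback_ready.
Round 3 fires R7, giving compile_c.
Round 4 fires R5, giving link_lib.
Closure: {artifact_signed, cache_hit, compile_b, compile_c, deploy_prod, deploy_stage, format_ok, gen_docs, hdr_changed, link_bin, link_lib, lint_clean, rollback_ready, run_integ, src_changed, tag_release, tests_changed} — 17 facts.

17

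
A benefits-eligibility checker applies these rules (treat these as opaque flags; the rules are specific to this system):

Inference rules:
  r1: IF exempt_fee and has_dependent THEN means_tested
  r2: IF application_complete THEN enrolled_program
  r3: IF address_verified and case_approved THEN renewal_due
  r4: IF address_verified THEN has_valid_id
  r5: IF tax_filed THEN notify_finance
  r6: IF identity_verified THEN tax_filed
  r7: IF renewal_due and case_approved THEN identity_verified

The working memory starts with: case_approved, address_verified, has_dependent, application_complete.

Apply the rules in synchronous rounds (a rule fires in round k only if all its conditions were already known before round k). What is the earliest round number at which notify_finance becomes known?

4

[1] r2 [IF application_complete THEN enrolled_program]; r3 [IF address_verified and case_approved THEN renewal_due]; r4 [IF address_verified THEN has_valid_id]. ⇒ new: enrolled_program, renewal_due, has_valid_id.
[2] r7 [IF renewal_due and case_approved THEN identity_verified]. ⇒ new: identity_verified.
[3] r6 [IF identity_verified THEN tax_filed]. ⇒ new: tax_filed.
[4] r5 [IF tax_filed THEN notify_finance]. ⇒ new: notify_finance.
notify_finance first appears in round 4.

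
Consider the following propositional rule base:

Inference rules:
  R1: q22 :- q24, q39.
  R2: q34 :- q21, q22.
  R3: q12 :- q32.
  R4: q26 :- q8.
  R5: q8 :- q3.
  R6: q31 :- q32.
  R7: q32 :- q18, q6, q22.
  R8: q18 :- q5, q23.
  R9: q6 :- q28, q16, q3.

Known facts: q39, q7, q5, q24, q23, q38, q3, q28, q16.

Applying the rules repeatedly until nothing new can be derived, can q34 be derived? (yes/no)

Round 1 fires R1, R5, R8, R9, giving q22, q8, q18, q6.
Round 2 fires R4, R7, giving q26, q32.
Round 3 fires R3, R6, giving q12, q31.
Fixed point reached. q34 is concluded only by R2; R2 needs q21 (never derived).

no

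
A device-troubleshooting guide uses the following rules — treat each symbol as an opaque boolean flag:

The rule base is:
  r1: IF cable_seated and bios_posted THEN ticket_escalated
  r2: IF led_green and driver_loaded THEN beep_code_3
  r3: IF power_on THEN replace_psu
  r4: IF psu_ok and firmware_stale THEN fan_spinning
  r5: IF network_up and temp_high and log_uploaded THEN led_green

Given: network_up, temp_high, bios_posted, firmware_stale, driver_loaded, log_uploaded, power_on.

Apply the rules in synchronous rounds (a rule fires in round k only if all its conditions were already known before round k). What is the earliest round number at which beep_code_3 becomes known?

Round 1 — r3, r5, derive replace_psu, led_green.
Round 2 — r2, derive beep_code_3.
beep_code_3 first appears in round 2.

2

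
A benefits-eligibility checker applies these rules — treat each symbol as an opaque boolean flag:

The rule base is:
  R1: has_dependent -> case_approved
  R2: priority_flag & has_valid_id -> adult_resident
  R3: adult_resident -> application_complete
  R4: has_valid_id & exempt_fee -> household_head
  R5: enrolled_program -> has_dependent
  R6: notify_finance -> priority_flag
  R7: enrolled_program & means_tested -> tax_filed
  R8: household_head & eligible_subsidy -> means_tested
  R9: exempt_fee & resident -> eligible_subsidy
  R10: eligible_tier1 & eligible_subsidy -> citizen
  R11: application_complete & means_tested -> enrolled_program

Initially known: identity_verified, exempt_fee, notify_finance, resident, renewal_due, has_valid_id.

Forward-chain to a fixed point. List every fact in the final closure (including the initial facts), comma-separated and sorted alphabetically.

adult_resident, application_complete, case_approved, eligible_subsidy, enrolled_program, exempt_fee, has_dependent, has_valid_id, household_head, identity_verified, means_tested, notify_finance, priority_flag, renewal_due, resident, tax_filed

Round 1 fires R4, R6, R9, giving household_head, priority_flag, eligible_subsidy.
Round 2 fires R2, R8, giving adult_resident, means_tested.
Round 3 fires R3, giving application_complete.
Round 4 fires R11, giving enrolled_program.
Round 5 fires R5, R7, giving has_dependent, tax_filed.
Round 6 fires R1, giving case_approved.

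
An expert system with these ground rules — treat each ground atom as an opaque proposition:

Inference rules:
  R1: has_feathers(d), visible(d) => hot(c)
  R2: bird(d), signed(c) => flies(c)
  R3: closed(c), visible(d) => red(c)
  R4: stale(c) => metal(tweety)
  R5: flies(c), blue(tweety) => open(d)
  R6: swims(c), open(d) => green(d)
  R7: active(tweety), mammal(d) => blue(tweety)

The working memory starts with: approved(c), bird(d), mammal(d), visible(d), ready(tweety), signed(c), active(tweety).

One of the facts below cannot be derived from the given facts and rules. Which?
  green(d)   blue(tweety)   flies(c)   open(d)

Round 1 fires R2, R7, giving flies(c), blue(tweety).
Round 2 fires R5, giving open(d).
Derived: blue(tweety) (round 1), open(d) (round 2), flies(c) (round 1). green(d) never appears in any round.

green(d)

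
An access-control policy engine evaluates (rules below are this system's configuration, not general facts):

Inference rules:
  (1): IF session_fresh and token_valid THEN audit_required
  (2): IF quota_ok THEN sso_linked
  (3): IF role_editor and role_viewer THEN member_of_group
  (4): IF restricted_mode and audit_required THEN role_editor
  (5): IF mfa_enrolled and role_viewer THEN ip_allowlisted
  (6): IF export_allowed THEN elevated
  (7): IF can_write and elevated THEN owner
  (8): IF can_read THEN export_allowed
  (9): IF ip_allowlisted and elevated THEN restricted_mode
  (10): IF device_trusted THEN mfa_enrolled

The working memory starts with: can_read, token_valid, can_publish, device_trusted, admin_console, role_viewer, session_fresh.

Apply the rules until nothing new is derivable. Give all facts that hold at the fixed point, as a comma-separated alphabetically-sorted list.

admin_console, audit_required, can_publish, can_read, device_trusted, elevated, export_allowed, ip_allowlisted, member_of_group, mfa_enrolled, restricted_mode, role_editor, role_viewer, session_fresh, token_valid

Round 1: (1) [IF session_fresh and token_valid THEN audit_required]; (8) [IF can_read THEN export_allowed]; (10) [IF device_trusted THEN mfa_enrolled]. Adds audit_required, export_allowed, mfa_enrolled.
Round 2: (5) [IF mfa_enrolled and role_viewer THEN ip_allowlisted]; (6) [IF export_allowed THEN elevated]. Adds ip_allowlisted, elevated.
Round 3: (9) [IF ip_allowlisted and elevated THEN restricted_mode]. Adds restricted_mode.
Round 4: (4) [IF restricted_mode and audit_required THEN role_editor]. Adds role_editor.
Round 5: (3) [IF role_editor and role_viewer THEN member_of_group]. Adds member_of_group.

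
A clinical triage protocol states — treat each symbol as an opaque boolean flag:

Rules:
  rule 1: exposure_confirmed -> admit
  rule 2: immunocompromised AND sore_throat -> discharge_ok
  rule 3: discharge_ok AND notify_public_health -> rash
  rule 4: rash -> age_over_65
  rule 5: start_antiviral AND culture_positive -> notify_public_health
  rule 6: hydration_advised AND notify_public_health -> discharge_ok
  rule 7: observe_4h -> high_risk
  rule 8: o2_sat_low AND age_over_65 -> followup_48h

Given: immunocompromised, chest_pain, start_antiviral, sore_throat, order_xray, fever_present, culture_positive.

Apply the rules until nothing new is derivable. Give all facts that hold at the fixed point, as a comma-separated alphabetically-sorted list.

Round 1: rule 2 [immunocompromised AND sore_throat -> discharge_ok]; rule 5 [start_antiviral AND culture_positive -> notify_public_health]. New: discharge_ok, notify_public_health.
Round 2: rule 3 [discharge_ok AND notify_public_health -> rash]. New: rash.
Round 3: rule 4 [rash -> age_over_65]. New: age_over_65.

age_over_65, chest_pain, culture_positive, discharge_ok, fever_present, immunocompromised, notify_public_health, order_xray, rash, sore_throat, start_antiviral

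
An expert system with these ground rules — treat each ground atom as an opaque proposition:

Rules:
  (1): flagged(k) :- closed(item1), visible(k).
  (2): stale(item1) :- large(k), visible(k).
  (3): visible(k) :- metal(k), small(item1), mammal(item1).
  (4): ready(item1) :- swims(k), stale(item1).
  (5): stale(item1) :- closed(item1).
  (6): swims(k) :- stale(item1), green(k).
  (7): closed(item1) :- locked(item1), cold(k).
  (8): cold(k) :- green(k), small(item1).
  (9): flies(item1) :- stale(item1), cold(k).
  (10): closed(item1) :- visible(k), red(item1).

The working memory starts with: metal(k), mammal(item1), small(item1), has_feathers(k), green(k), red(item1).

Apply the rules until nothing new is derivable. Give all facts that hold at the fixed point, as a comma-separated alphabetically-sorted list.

Round 1: (3) [visible(k) :- metal(k), small(item1), mammal(item1).]; (8) [cold(k) :- green(k), small(item1).]. New: visible(k), cold(k).
Round 2: (10) [closed(item1) :- visible(k), red(item1).]. New: closed(item1).
Round 3: (1) [flagged(k) :- closed(item1), visible(k).]; (5) [stale(item1) :- closed(item1).]. New: flagged(k), stale(item1).
Round 4: (6) [swims(k) :- stale(item1), green(k).]; (9) [flies(item1) :- stale(item1), cold(k).]. New: swims(k), flies(item1).
Round 5: (4) [ready(item1) :- swims(k), stale(item1).]. New: ready(item1).

closed(item1), cold(k), flagged(k), flies(item1), green(k), has_feathers(k), mammal(item1), metal(k), ready(item1), red(item1), small(item1), stale(item1), swims(k), visible(k)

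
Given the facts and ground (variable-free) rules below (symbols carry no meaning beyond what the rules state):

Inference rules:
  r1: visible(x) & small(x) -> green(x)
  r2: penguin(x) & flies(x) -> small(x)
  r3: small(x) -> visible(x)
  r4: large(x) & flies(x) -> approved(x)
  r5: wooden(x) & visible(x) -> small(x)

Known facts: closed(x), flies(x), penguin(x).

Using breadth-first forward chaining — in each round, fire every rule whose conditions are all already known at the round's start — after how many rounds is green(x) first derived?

Round 1: r2 [penguin(x) & flies(x) -> small(x)]. New: small(x).
Round 2: r3 [small(x) -> visible(x)]. New: visible(x).
Round 3: r1 [visible(x) & small(x) -> green(x)]. New: green(x).
green(x) first appears in round 3.

3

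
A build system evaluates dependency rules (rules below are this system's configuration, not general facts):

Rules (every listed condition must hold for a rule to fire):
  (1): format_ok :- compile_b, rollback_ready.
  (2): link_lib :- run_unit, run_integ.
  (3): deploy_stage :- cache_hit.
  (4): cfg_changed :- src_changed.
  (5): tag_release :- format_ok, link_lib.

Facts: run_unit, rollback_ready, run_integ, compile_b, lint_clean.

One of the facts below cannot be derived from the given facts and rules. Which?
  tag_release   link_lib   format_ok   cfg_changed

Round 1: (1) [format_ok :- compile_b, rollback_ready.]; (2) [link_lib :- run_unit, run_integ.]. New: format_ok, link_lib.
Round 2: (5) [tag_release :- format_ok, link_lib.]. New: tag_release.
Derived: format_ok (round 1), link_lib (round 1), tag_release (round 2). cfg_changed never appears in any round.

cfg_changed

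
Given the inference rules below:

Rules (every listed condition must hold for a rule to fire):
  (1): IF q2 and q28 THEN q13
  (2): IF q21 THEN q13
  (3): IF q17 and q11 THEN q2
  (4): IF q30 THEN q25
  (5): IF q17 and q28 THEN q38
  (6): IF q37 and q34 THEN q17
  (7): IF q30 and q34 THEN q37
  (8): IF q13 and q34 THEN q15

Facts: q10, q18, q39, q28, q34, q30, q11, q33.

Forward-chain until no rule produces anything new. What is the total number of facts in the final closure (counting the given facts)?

Round 1: (4) [IF q30 THEN q25]; (7) [IF q30 and q34 THEN q37]. New: q25, q37.
Round 2: (6) [IF q37 and q34 THEN q17]. New: q17.
Round 3: (3) [IF q17 and q11 THEN q2]; (5) [IF q17 and q28 THEN q38]. New: q2, q38.
Round 4: (1) [IF q2 and q28 THEN q13]. New: q13.
Round 5: (8) [IF q13 and q34 THEN q15]. New: q15.
Closure: {q10, q11, q13, q15, q17, q18, q2, q25, q28, q30, q33, q34, q37, q38, q39} — 15 facts.

15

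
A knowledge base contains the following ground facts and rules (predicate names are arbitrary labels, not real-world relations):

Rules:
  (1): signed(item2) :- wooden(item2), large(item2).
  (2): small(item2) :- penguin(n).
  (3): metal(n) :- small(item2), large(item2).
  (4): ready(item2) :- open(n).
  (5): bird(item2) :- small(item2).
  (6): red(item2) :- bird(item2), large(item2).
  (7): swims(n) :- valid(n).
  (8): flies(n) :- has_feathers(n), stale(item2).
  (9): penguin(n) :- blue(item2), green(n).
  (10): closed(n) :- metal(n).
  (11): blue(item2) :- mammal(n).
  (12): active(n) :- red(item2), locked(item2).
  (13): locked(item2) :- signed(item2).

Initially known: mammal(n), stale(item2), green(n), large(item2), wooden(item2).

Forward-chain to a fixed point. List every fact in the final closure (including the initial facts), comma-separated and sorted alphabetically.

Round 1 — (1), (11), derive signed(item2), blue(item2).
Round 2 — (9), (13), derive penguin(n), locked(item2).
Round 3 — (2), derive small(item2).
Round 4 — (3), (5), derive metal(n), bird(item2).
Round 5 — (6), (10), derive red(item2), closed(n).
Round 6 — (12), derive active(n).

active(n), bird(item2), blue(item2), closed(n), green(n), large(item2), locked(item2), mammal(n), metal(n), penguin(n), red(item2), signed(item2), small(item2), stale(item2), wooden(item2)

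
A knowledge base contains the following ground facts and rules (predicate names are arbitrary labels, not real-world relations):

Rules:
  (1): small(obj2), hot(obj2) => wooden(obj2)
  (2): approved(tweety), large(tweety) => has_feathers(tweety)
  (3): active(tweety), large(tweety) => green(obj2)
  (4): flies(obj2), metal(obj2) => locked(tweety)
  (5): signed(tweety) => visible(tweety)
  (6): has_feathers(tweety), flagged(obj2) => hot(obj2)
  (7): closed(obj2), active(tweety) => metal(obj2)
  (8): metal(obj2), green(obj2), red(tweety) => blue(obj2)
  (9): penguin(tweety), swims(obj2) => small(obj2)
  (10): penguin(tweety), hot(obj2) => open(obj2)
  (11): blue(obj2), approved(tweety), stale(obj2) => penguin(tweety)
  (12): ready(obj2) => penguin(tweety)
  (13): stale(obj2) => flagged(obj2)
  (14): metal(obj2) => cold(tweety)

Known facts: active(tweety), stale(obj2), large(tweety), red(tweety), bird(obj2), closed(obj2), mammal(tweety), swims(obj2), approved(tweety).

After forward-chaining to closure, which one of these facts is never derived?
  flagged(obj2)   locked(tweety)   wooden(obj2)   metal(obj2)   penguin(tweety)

locked(tweety)

[1] (2) [approved(tweety), large(tweety) => has_feathers(tweety)]; (3) [active(tweety), large(tweety) => green(obj2)]; (7) [closed(obj2), active(tweety) => metal(obj2)]; (13) [stale(obj2) => flagged(obj2)]. ⇒ new: has_feathers(tweety), green(obj2), metal(obj2), flagged(obj2).
[2] (6) [has_feathers(tweety), flagged(obj2) => hot(obj2)]; (8) [metal(obj2), green(obj2), red(tweety) => blue(obj2)]; (14) [metal(obj2) => cold(tweety)]. ⇒ new: hot(obj2), blue(obj2), cold(tweety).
[3] (11) [blue(obj2), approved(tweety), stale(obj2) => penguin(tweety)]. ⇒ new: penguin(tweety).
[4] (9) [penguin(tweety), swims(obj2) => small(obj2)]; (10) [penguin(tweety), hot(obj2) => open(obj2)]. ⇒ new: small(obj2), open(obj2).
[5] (1) [small(obj2), hot(obj2) => wooden(obj2)]. ⇒ new: wooden(obj2).
Derived: flagged(obj2) (round 1), penguin(tweety) (round 3), metal(obj2) (round 1), wooden(obj2) (round 5). locked(tweety) never appears in any round.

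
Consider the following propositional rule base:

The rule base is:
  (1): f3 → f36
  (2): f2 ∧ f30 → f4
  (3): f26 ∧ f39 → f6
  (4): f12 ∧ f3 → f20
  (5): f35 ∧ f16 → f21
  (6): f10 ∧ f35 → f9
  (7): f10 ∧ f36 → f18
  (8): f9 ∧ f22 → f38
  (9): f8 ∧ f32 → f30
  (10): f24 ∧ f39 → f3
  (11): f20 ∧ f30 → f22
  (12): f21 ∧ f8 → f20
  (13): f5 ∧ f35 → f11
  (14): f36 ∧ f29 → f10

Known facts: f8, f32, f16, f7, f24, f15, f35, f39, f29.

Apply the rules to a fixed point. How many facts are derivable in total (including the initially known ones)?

19

Round 1 fires (5), (9), (10), giving f21, f30, f3.
Round 2 fires (1), (12), giving f36, f20.
Round 3 fires (11), (14), giving f22, f10.
Round 4 fires (6), (7), giving f9, f18.
Round 5 fires (8), giving f38.
Closure: {f10, f15, f16, f18, f20, f21, f22, f24, f29, f3, f30, f32, f35, f36, f38, f39, f7, f8, f9} — 19 facts.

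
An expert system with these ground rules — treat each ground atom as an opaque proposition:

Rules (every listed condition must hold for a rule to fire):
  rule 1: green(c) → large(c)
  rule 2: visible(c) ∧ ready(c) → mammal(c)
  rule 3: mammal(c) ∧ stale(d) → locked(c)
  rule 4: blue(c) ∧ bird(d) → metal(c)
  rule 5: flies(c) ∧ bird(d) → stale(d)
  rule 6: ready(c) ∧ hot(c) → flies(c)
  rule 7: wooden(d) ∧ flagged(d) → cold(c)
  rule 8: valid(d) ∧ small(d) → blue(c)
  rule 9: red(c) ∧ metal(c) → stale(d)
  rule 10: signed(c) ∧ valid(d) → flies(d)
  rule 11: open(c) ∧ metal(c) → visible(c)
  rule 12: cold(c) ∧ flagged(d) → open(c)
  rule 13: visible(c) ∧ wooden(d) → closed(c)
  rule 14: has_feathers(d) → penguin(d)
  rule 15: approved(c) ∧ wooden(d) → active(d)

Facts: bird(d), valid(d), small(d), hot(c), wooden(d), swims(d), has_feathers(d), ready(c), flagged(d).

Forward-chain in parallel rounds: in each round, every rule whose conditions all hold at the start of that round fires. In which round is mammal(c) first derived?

4

Round 1: rule 6 [ready(c) ∧ hot(c) → flies(c)]; rule 7 [wooden(d) ∧ flagged(d) → cold(c)]; rule 8 [valid(d) ∧ small(d) → blue(c)]; rule 14 [has_feathers(d) → penguin(d)]. New: flies(c), cold(c), blue(c), penguin(d).
Round 2: rule 4 [blue(c) ∧ bird(d) → metal(c)]; rule 5 [flies(c) ∧ bird(d) → stale(d)]; rule 12 [cold(c) ∧ flagged(d) → open(c)]. New: metal(c), stale(d), open(c).
Round 3: rule 11 [open(c) ∧ metal(c) → visible(c)]. New: visible(c).
Round 4: rule 2 [visible(c) ∧ ready(c) → mammal(c)]; rule 13 [visible(c) ∧ wooden(d) → closed(c)]. New: mammal(c), closed(c).
mammal(c) first appears in round 4.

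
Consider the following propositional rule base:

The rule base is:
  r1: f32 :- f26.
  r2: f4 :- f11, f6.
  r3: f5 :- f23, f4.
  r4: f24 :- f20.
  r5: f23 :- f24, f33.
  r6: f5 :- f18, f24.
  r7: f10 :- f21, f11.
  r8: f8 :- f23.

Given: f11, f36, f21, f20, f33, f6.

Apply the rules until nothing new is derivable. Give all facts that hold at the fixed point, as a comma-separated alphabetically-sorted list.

f10, f11, f20, f21, f23, f24, f33, f36, f4, f5, f6, f8

Round 1: r2 [f4 :- f11, f6.]; r4 [f24 :- f20.]; r7 [f10 :- f21, f11.]. New: f4, f24, f10.
Round 2: r5 [f23 :- f24, f33.]. New: f23.
Round 3: r3 [f5 :- f23, f4.]; r8 [f8 :- f23.]. New: f5, f8.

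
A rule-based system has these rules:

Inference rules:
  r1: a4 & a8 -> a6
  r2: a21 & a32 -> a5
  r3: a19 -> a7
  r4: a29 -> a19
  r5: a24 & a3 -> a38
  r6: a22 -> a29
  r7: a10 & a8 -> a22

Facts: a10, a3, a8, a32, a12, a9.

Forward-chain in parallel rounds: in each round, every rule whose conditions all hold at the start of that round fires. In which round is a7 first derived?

4

Round 1 — r7, derive a22.
Round 2 — r6, derive a29.
Round 3 — r4, derive a19.
Round 4 — r3, derive a7.
a7 first appears in round 4.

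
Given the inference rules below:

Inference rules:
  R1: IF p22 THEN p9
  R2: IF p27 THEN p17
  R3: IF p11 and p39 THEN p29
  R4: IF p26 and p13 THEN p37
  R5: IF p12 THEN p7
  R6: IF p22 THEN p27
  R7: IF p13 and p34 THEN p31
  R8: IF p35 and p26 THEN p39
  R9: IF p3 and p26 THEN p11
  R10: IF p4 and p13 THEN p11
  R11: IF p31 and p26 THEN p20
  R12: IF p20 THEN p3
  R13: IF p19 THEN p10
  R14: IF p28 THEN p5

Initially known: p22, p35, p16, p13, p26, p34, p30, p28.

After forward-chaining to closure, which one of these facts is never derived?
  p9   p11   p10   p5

p10

[1] R1 [IF p22 THEN p9]; R4 [IF p26 and p13 THEN p37]; R6 [IF p22 THEN p27]; R7 [IF p13 and p34 THEN p31]; R8 [IF p35 and p26 THEN p39]; R14 [IF p28 THEN p5]. ⇒ new: p9, p37, p27, p31, p39, p5.
[2] R2 [IF p27 THEN p17]; R11 [IF p31 and p26 THEN p20]. ⇒ new: p17, p20.
[3] R12 [IF p20 THEN p3]. ⇒ new: p3.
[4] R9 [IF p3 and p26 THEN p11]. ⇒ new: p11.
[5] R3 [IF p11 and p39 THEN p29]. ⇒ new: p29.
Derived: p5 (round 1), p11 (round 4), p9 (round 1). p10 never appears in any round.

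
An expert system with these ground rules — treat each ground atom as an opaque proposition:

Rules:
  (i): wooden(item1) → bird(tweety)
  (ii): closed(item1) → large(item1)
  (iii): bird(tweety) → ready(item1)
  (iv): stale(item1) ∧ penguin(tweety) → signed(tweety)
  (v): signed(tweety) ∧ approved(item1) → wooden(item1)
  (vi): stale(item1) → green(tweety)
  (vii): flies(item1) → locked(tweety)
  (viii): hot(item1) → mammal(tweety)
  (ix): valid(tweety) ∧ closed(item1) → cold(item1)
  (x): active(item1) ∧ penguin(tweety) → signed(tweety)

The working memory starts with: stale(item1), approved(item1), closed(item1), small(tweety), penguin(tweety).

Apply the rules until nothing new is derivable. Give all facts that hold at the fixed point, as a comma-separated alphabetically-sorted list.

approved(item1), bird(tweety), closed(item1), green(tweety), large(item1), penguin(tweety), ready(item1), signed(tweety), small(tweety), stale(item1), wooden(item1)

Round 1 — (ii), (iv), (vi), derive large(item1), signed(tweety), green(tweety).
Round 2 — (v), derive wooden(item1).
Round 3 — (i), derive bird(tweety).
Round 4 — (iii), derive ready(item1).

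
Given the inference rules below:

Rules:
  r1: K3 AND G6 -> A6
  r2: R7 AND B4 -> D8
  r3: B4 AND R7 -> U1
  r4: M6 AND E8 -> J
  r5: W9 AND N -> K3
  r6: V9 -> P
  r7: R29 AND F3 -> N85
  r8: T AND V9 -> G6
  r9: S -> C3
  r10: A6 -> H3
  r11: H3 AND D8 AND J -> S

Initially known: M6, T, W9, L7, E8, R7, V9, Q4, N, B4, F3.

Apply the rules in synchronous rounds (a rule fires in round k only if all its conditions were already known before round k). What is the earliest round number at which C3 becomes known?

5

Round 1: r2 [R7 AND B4 -> D8]; r3 [B4 AND R7 -> U1]; r4 [M6 AND E8 -> J]; r5 [W9 AND N -> K3]; r6 [V9 -> P]; r8 [T AND V9 -> G6]. New: D8, U1, J, K3, P, G6.
Round 2: r1 [K3 AND G6 -> A6]. New: A6.
Round 3: r10 [A6 -> H3]. New: H3.
Round 4: r11 [H3 AND D8 AND J -> S]. New: S.
Round 5: r9 [S -> C3]. New: C3.
C3 first appears in round 5.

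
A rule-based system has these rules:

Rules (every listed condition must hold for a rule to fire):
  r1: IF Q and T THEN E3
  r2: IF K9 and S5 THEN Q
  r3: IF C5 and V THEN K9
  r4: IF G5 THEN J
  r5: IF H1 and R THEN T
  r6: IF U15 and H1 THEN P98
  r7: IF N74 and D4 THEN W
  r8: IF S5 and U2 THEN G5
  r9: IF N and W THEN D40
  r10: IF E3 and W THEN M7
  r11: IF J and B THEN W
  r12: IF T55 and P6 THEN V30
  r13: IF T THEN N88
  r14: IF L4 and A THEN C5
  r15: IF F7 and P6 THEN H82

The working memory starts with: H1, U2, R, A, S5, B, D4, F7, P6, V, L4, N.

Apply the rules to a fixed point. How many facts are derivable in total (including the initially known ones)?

24

Round 1 fires r5, r8, r14, r15, giving T, G5, C5, H82.
Round 2 fires r3, r4, r13, giving K9, J, N88.
Round 3 fires r2, r11, giving Q, W.
Round 4 fires r1, r9, giving E3, D40.
Round 5 fires r10, giving M7.
Closure: {A, B, C5, D4, D40, E3, F7, G5, H1, H82, J, K9, L4, M7, N, N88, P6, Q, R, S5, T, U2, V, W} — 24 facts.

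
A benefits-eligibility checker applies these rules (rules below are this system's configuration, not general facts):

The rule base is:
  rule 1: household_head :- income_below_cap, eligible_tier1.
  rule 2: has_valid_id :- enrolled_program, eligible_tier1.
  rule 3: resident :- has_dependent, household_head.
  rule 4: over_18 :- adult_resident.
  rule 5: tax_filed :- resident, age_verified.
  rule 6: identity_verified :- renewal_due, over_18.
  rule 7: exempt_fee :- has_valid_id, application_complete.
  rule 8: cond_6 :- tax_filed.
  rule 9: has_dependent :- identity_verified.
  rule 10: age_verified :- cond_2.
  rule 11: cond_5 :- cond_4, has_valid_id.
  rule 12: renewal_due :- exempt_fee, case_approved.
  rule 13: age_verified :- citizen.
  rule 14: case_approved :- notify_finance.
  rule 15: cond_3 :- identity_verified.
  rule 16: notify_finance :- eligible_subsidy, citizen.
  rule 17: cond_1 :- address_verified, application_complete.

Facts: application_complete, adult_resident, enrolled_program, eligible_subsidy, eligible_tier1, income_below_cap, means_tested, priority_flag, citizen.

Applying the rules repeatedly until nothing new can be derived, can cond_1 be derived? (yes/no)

Round 1: rule 1 [household_head :- income_below_cap, eligible_tier1.]; rule 2 [has_valid_id :- enrolled_program, eligible_tier1.]; rule 4 [over_18 :- adult_resident.]; rule 13 [age_verified :- citizen.]; rule 16 [notify_finance :- eligible_subsidy, citizen.]. Adds household_head, has_valid_id, over_18, age_verified, notify_finance.
Round 2: rule 7 [exempt_fee :- has_valid_id, application_complete.]; rule 14 [case_approved :- notify_finance.]. Adds exempt_fee, case_approved.
Round 3: rule 12 [renewal_due :- exempt_fee, case_approved.]. Adds renewal_due.
Round 4: rule 6 [identity_verified :- renewal_due, over_18.]. Adds identity_verified.
Round 5: rule 9 [has_dependent :- identity_verified.]; rule 15 [cond_3 :- identity_verified.]. Adds has_dependent, cond_3.
Round 6: rule 3 [resident :- has_dependent, household_head.]. Adds resident.
Round 7: rule 5 [tax_filed :- resident, age_verified.]. Adds tax_filed.
Round 8: rule 8 [cond_6 :- tax_filed.]. Adds cond_6.
Fixed point reached. cond_1 is concluded only by rule 17; rule 17 needs address_verified (never derived).

no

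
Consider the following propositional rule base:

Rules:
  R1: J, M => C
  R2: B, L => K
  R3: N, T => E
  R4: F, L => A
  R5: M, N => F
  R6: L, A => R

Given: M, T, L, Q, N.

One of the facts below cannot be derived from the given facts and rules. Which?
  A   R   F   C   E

Round 1 fires R3, R5, giving E, F.
Round 2 fires R4, giving A.
Round 3 fires R6, giving R.
Derived: E (round 1), A (round 2), F (round 1), R (round 3). C never appears in any round.

C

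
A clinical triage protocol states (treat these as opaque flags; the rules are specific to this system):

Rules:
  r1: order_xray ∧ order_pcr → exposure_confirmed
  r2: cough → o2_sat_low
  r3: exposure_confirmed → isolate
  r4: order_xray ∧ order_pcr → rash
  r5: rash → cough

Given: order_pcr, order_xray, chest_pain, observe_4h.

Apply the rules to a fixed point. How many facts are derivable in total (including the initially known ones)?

Round 1: r1 [order_xray ∧ order_pcr → exposure_confirmed]; r4 [order_xray ∧ order_pcr → rash]. New: exposure_confirmed, rash.
Round 2: r3 [exposure_confirmed → isolate]; r5 [rash → cough]. New: isolate, cough.
Round 3: r2 [cough → o2_sat_low]. New: o2_sat_low.
Closure: {chest_pain, cough, exposure_confirmed, isolate, o2_sat_low, observe_4h, order_pcr, order_xray, rash} — 9 facts.

9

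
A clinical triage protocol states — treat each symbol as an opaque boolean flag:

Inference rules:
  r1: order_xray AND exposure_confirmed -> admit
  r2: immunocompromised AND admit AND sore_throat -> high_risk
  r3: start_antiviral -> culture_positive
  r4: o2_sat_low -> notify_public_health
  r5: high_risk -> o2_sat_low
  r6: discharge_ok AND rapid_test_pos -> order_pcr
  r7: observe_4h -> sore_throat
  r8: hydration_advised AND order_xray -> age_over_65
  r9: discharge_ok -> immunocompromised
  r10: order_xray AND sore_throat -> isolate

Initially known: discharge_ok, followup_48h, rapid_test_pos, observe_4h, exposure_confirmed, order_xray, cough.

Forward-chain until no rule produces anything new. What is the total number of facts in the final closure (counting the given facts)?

Round 1: r1 [order_xray AND exposure_confirmed -> admit]; r6 [discharge_ok AND rapid_test_pos -> order_pcr]; r7 [observe_4h -> sore_throat]; r9 [discharge_ok -> immunocompromised]. New: admit, order_pcr, sore_throat, immunocompromised.
Round 2: r2 [immunocompromised AND admit AND sore_throat -> high_risk]; r10 [order_xray AND sore_throat -> isolate]. New: high_risk, isolate.
Round 3: r5 [high_risk -> o2_sat_low]. New: o2_sat_low.
Round 4: r4 [o2_sat_low -> notify_public_health]. New: notify_public_health.
Closure: {admit, cough, discharge_ok, exposure_confirmed, followup_48h, high_risk, immunocompromised, isolate, notify_public_health, o2_sat_low, observe_4h, order_pcr, order_xray, rapid_test_pos, sore_throat} — 15 facts.

15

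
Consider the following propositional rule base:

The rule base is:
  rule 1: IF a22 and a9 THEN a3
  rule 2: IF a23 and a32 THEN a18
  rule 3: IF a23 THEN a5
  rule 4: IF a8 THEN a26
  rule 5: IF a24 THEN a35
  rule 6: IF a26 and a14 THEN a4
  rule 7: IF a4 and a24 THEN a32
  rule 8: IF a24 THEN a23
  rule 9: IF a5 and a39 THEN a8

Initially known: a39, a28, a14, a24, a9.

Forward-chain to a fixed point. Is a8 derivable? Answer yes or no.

[1] rule 5 [IF a24 THEN a35]; rule 8 [IF a24 THEN a23]. ⇒ new: a35, a23.
[2] rule 3 [IF a23 THEN a5]. ⇒ new: a5.
[3] rule 9 [IF a5 and a39 THEN a8]. ⇒ new: a8.
[4] rule 4 [IF a8 THEN a26]. ⇒ new: a26.
[5] rule 6 [IF a26 and a14 THEN a4]. ⇒ new: a4.
[6] rule 7 [IF a4 and a24 THEN a32]. ⇒ new: a32.
[7] rule 2 [IF a23 and a32 THEN a18]. ⇒ new: a18.
a8 appears in round 3, so it is derivable.

yes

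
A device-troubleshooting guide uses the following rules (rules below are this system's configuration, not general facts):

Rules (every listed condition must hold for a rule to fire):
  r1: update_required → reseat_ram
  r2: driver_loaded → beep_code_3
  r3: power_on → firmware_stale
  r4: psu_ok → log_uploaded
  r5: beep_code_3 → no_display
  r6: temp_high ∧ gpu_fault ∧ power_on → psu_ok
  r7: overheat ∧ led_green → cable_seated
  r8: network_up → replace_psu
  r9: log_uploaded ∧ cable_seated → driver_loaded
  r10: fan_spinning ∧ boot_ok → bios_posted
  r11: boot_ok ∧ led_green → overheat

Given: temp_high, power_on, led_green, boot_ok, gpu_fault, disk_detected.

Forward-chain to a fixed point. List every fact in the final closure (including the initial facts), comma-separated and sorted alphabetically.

beep_code_3, boot_ok, cable_seated, disk_detected, driver_loaded, firmware_stale, gpu_fault, led_green, log_uploaded, no_display, overheat, power_on, psu_ok, temp_high

Round 1: r3 [power_on → firmware_stale]; r6 [temp_high ∧ gpu_fault ∧ power_on → psu_ok]; r11 [boot_ok ∧ led_green → overheat]. New: firmware_stale, psu_ok, overheat.
Round 2: r4 [psu_ok → log_uploaded]; r7 [overheat ∧ led_green → cable_seated]. New: log_uploaded, cable_seated.
Round 3: r9 [log_uploaded ∧ cable_seated → driver_loaded]. New: driver_loaded.
Round 4: r2 [driver_loaded → beep_code_3]. New: beep_code_3.
Round 5: r5 [beep_code_3 → no_display]. New: no_display.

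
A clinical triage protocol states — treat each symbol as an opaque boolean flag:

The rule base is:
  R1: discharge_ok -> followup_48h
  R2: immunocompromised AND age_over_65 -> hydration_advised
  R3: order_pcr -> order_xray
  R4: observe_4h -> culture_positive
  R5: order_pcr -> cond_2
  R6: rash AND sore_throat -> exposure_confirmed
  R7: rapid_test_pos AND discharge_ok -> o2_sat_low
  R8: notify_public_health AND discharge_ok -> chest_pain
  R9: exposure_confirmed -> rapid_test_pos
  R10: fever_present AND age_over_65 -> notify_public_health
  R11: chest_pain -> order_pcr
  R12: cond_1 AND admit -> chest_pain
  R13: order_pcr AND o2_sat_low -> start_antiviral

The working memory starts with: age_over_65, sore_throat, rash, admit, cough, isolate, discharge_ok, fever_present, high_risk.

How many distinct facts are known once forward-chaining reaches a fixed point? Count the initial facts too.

Round 1 — R1, R6, R10, derive followup_48h, exposure_confirmed, notify_public_health.
Round 2 — R8, R9, derive chest_pain, rapid_test_pos.
Round 3 — R7, R11, derive o2_sat_low, order_pcr.
Round 4 — R3, R5, R13, derive order_xray, cond_2, start_antiviral.
Closure: {admit, age_over_65, chest_pain, cond_2, cough, discharge_ok, exposure_confirmed, fever_present, followup_48h, high_risk, isolate, notify_public_health, o2_sat_low, order_pcr, order_xray, rapid_test_pos, rash, sore_throat, start_antiviral} — 19 facts.

19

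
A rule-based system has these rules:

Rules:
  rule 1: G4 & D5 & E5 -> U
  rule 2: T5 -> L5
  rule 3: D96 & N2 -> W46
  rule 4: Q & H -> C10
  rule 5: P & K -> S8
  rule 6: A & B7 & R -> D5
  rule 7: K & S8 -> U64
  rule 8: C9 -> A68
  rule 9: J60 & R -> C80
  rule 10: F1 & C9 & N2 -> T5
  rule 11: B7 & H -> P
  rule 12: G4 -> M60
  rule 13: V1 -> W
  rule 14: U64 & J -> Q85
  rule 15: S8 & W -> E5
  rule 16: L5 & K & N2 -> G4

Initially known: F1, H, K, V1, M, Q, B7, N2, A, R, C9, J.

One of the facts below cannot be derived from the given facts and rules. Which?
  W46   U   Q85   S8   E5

W46

Round 1: rule 4 [Q & H -> C10]; rule 6 [A & B7 & R -> D5]; rule 8 [C9 -> A68]; rule 10 [F1 & C9 & N2 -> T5]; rule 11 [B7 & H -> P]; rule 13 [V1 -> W]. New: C10, D5, A68, T5, P, W.
Round 2: rule 2 [T5 -> L5]; rule 5 [P & K -> S8]. New: L5, S8.
Round 3: rule 7 [K & S8 -> U64]; rule 15 [S8 & W -> E5]; rule 16 [L5 & K & N2 -> G4]. New: U64, E5, G4.
Round 4: rule 1 [G4 & D5 & E5 -> U]; rule 12 [G4 -> M60]; rule 14 [U64 & J -> Q85]. New: U, M60, Q85.
Derived: U (round 4), Q85 (round 4), E5 (round 3), S8 (round 2). W46 never appears in any round.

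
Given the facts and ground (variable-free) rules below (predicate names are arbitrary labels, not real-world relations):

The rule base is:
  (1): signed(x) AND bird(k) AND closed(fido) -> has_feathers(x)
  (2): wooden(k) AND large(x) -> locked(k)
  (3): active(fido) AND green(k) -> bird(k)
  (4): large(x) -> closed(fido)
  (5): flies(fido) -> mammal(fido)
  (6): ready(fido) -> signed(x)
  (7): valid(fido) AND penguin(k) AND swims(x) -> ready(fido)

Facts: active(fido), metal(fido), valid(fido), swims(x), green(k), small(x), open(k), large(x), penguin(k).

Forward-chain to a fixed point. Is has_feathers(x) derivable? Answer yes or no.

yes

Round 1: (3) [active(fido) AND green(k) -> bird(k)]; (4) [large(x) -> closed(fido)]; (7) [valid(fido) AND penguin(k) AND swims(x) -> ready(fido)]. New: bird(k), closed(fido), ready(fido).
Round 2: (6) [ready(fido) -> signed(x)]. New: signed(x).
Round 3: (1) [signed(x) AND bird(k) AND closed(fido) -> has_feathers(x)]. New: has_feathers(x).
has_feathers(x) appears in round 3, so it is derivable.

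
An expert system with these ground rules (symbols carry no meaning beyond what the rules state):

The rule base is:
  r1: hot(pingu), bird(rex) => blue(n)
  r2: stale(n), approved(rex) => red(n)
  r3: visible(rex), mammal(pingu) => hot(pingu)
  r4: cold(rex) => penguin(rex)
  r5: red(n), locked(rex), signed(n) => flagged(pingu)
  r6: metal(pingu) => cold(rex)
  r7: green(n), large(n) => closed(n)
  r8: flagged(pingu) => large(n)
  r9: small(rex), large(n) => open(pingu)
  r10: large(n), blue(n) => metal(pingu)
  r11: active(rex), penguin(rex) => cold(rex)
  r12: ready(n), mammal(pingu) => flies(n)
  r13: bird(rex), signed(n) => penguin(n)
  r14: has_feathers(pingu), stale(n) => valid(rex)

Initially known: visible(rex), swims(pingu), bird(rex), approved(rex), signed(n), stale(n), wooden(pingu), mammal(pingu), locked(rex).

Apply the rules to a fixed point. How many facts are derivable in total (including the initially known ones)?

18

Round 1: r2 [stale(n), approved(rex) => red(n)]; r3 [visible(rex), mammal(pingu) => hot(pingu)]; r13 [bird(rex), signed(n) => penguin(n)]. Adds red(n), hot(pingu), penguin(n).
Round 2: r1 [hot(pingu), bird(rex) => blue(n)]; r5 [red(n), locked(rex), signed(n) => flagged(pingu)]. Adds blue(n), flagged(pingu).
Round 3: r8 [flagged(pingu) => large(n)]. Adds large(n).
Round 4: r10 [large(n), blue(n) => metal(pingu)]. Adds metal(pingu).
Round 5: r6 [metal(pingu) => cold(rex)]. Adds cold(rex).
Round 6: r4 [cold(rex) => penguin(rex)]. Adds penguin(rex).
Closure: {approved(rex), bird(rex), blue(n), cold(rex), flagged(pingu), hot(pingu), large(n), locked(rex), mammal(pingu), metal(pingu), penguin(n), penguin(rex), red(n), signed(n), stale(n), swims(pingu), visible(rex), wooden(pingu)} — 18 facts.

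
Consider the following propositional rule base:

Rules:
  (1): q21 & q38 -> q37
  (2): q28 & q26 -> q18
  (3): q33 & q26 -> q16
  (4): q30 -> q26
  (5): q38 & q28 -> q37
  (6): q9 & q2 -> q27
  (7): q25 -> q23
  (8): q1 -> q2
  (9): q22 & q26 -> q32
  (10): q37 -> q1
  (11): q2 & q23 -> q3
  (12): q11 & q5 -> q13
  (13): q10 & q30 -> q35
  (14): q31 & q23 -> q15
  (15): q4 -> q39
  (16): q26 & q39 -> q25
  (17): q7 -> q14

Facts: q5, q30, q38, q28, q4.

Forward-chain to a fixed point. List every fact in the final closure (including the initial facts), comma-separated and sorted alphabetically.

q1, q18, q2, q23, q25, q26, q28, q3, q30, q37, q38, q39, q4, q5

[1] (4) [q30 -> q26]; (5) [q38 & q28 -> q37]; (15) [q4 -> q39]. ⇒ new: q26, q37, q39.
[2] (2) [q28 & q26 -> q18]; (10) [q37 -> q1]; (16) [q26 & q39 -> q25]. ⇒ new: q18, q1, q25.
[3] (7) [q25 -> q23]; (8) [q1 -> q2]. ⇒ new: q23, q2.
[4] (11) [q2 & q23 -> q3]. ⇒ new: q3.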